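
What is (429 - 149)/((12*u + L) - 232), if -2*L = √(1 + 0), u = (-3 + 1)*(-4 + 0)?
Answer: -80/39 ≈ -2.0513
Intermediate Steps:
u = 8 (u = -2*(-4) = 8)
L = -½ (L = -√(1 + 0)/2 = -√1/2 = -½*1 = -½ ≈ -0.50000)
(429 - 149)/((12*u + L) - 232) = (429 - 149)/((12*8 - ½) - 232) = 280/((96 - ½) - 232) = 280/(191/2 - 232) = 280/(-273/2) = 280*(-2/273) = -80/39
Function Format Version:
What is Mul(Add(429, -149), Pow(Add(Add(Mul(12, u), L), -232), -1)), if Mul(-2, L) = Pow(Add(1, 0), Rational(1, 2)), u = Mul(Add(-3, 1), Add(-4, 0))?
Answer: Rational(-80, 39) ≈ -2.0513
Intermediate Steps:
u = 8 (u = Mul(-2, -4) = 8)
L = Rational(-1, 2) (L = Mul(Rational(-1, 2), Pow(Add(1, 0), Rational(1, 2))) = Mul(Rational(-1, 2), Pow(1, Rational(1, 2))) = Mul(Rational(-1, 2), 1) = Rational(-1, 2) ≈ -0.50000)
Mul(Add(429, -149), Pow(Add(Add(Mul(12, u), L), -232), -1)) = Mul(Add(429, -149), Pow(Add(Add(Mul(12, 8), Rational(-1, 2)), -232), -1)) = Mul(280, Pow(Add(Add(96, Rational(-1, 2)), -232), -1)) = Mul(280, Pow(Add(Rational(191, 2), -232), -1)) = Mul(280, Pow(Rational(-273, 2), -1)) = Mul(280, Rational(-2, 273)) = Rational(-80, 39)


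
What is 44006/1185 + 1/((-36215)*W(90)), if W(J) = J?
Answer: 9562063661/257488650 ≈ 37.136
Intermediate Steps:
44006/1185 + 1/((-36215)*W(90)) = 44006/1185 + 1/(-36215*90) = 44006*(1/1185) - 1/36215*1/90 = 44006/1185 - 1/3259350 = 9562063661/257488650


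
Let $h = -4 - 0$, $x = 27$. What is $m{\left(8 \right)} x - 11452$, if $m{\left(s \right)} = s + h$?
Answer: $-11344$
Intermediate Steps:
$h = -4$ ($h = -4 + 0 = -4$)
$m{\left(s \right)} = -4 + s$ ($m{\left(s \right)} = s - 4 = -4 + s$)
$m{\left(8 \right)} x - 11452 = \left(-4 + 8\right) 27 - 11452 = 4 \cdot 27 - 11452 = 108 - 11452 = -11344$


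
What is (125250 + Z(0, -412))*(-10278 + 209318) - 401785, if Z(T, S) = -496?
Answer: 24830634375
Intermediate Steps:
(125250 + Z(0, -412))*(-10278 + 209318) - 401785 = (125250 - 496)*(-10278 + 209318) - 401785 = 124754*199040 - 401785 = 24831036160 - 401785 = 24830634375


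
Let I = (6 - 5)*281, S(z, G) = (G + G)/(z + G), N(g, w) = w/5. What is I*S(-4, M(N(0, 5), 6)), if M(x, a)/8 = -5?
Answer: 5620/11 ≈ 510.91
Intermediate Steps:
N(g, w) = w/5 (N(g, w) = w*(⅕) = w/5)
M(x, a) = -40 (M(x, a) = 8*(-5) = -40)
S(z, G) = 2*G/(G + z) (S(z, G) = (2*G)/(G + z) = 2*G/(G + z))
I = 281 (I = 1*281 = 281)
I*S(-4, M(N(0, 5), 6)) = 281*(2*(-40)/(-40 - 4)) = 281*(2*(-40)/(-44)) = 281*(2*(-40)*(-1/44)) = 281*(20/11) = 5620/11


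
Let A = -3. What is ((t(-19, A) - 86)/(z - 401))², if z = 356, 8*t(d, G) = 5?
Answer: 466489/129600 ≈ 3.5995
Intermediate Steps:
t(d, G) = 5/8 (t(d, G) = (⅛)*5 = 5/8)
((t(-19, A) - 86)/(z - 401))² = ((5/8 - 86)/(356 - 401))² = (-683/8/(-45))² = (-683/8*(-1/45))² = (683/360)² = 466489/129600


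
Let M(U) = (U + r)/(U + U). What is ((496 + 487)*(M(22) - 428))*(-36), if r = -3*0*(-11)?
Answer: 15128370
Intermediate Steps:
r = 0 (r = 0*(-11) = 0)
M(U) = 1/2 (M(U) = (U + 0)/(U + U) = U/((2*U)) = U*(1/(2*U)) = 1/2)
((496 + 487)*(M(22) - 428))*(-36) = ((496 + 487)*(1/2 - 428))*(-36) = (983*(-855/2))*(-36) = -840465/2*(-36) = 15128370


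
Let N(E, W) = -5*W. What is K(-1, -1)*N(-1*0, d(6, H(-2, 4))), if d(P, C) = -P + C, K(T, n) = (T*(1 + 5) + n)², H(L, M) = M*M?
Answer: -2450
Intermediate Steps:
H(L, M) = M²
K(T, n) = (n + 6*T)² (K(T, n) = (T*6 + n)² = (6*T + n)² = (n + 6*T)²)
d(P, C) = C - P
K(-1, -1)*N(-1*0, d(6, H(-2, 4))) = (-1 + 6*(-1))²*(-5*(4² - 1*6)) = (-1 - 6)²*(-5*(16 - 6)) = (-7)²*(-5*10) = 49*(-50) = -2450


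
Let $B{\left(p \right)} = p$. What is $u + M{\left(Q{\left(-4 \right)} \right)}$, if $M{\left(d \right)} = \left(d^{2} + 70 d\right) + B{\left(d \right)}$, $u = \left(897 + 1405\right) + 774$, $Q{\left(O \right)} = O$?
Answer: $2808$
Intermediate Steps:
$u = 3076$ ($u = 2302 + 774 = 3076$)
$M{\left(d \right)} = d^{2} + 71 d$ ($M{\left(d \right)} = \left(d^{2} + 70 d\right) + d = d^{2} + 71 d$)
$u + M{\left(Q{\left(-4 \right)} \right)} = 3076 - 4 \left(71 - 4\right) = 3076 - 268 = 2808$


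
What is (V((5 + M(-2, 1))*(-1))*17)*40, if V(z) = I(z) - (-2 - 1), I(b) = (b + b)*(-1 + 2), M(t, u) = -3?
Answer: -680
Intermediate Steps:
I(b) = 2*b (I(b) = (2*b)*1 = 2*b)
V(z) = 3 + 2*z (V(z) = 2*z - (-2 - 1) = 2*z - 1*(-3) = 2*z + 3 = 3 + 2*z)
(V((5 + M(-2, 1))*(-1))*17)*40 = ((3 + 2*((5 - 3)*(-1)))*17)*40 = ((3 + 2*(2*(-1)))*17)*40 = ((3 + 2*(-2))*17)*40 = ((3 - 4)*17)*40 = -1*17*40 = -17*40 = -680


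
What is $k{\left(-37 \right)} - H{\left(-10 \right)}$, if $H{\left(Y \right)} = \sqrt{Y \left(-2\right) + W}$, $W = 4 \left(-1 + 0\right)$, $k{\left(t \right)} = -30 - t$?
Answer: $3$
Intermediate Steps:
$W = -4$ ($W = 4 \left(-1\right) = -4$)
$H{\left(Y \right)} = \sqrt{-4 - 2 Y}$ ($H{\left(Y \right)} = \sqrt{Y \left(-2\right) - 4} = \sqrt{- 2 Y - 4} = \sqrt{-4 - 2 Y}$)
$k{\left(-37 \right)} - H{\left(-10 \right)} = \left(-30 - -37\right) - \sqrt{-4 - -20} = \left(-30 + 37\right) - \sqrt{-4 + 20} = 7 - \sqrt{16} = 7 - 4 = 3$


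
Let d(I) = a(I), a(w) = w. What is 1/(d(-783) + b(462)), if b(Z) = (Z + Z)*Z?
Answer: 1/426105 ≈ 2.3468e-6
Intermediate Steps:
d(I) = I
b(Z) = 2*Z**2 (b(Z) = (2*Z)*Z = 2*Z**2)
1/(d(-783) + b(462)) = 1/(-783 + 2*462**2) = 1/(-783 + 2*213444) = 1/(-783 + 426888) = 1/426105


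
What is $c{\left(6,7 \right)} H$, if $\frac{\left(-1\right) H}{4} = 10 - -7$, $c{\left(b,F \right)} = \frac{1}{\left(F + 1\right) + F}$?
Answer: $- \frac{68}{15} \approx -4.5333$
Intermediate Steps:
$c{\left(b,F \right)} = \frac{1}{1 + 2 F}$ ($c{\left(b,F \right)} = \frac{1}{\left(1 + F\right) + F} = \frac{1}{1 + 2 F}$)
$H = -68$ ($H = - 4 \left(10 - -7\right) = - 4 \left(10 + 7\right) = \left(-4\right) 17 = -68$)
$c{\left(6,7 \right)} H = \frac{1}{1 + 2 \cdot 7} \left(-68\right) = \frac{1}{1 + 14} \left(-68\right) = \frac{1}{15} \left(-68\right) = - \frac{68}{15}$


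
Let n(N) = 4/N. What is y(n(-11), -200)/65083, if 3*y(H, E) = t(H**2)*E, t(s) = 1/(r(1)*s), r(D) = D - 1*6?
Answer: 605/390498 ≈ 0.0015493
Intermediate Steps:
r(D) = -6 + D (r(D) = D - 6 = -6 + D)
t(s) = -1/(5*s) (t(s) = 1/((-6 + 1)*s) = 1/(-5*s) = -1/(5*s))
y(H, E) = -E/(15*H**2) (y(H, E) = ((-1/(5*H**2))*E)/3 = (-E/(5*H**2))/3 = -E/(15*H**2))
y(n(-11), -200)/65083 = -1/15*(-200)/(4/(-11))**2/65083 = -1/15*(-200)/(4*(-1/11))**2*(1/65083) = -1/15*(-200)/(-4/11)**2*(1/65083) = -1/15*(-200)*121/16*(1/65083) = (605/6)*(1/65083) = 605/390498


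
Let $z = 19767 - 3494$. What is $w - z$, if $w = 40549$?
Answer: $24276$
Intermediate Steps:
$z = 16273$
$w - z = 40549 - 16273 = 24276$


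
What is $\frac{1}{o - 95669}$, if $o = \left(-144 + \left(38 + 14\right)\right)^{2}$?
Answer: $- \frac{1}{87205} \approx -1.1467 \cdot 10^{-5}$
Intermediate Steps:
$o = 8464$ ($o = \left(-144 + 52\right)^{2} = \left(-92\right)^{2} = 8464$)
$\frac{1}{o - 95669} = \frac{1}{8464 - 95669} = \frac{1}{-87205} = - \frac{1}{87205}$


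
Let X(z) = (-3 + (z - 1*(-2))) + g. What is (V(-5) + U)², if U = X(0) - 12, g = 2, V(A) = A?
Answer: 256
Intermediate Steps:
X(z) = 1 + z (X(z) = (-3 + (z - 1*(-2))) + 2 = (-3 + (z + 2)) + 2 = (-3 + (2 + z)) + 2 = (-1 + z) + 2 = 1 + z)
U = -11 (U = (1 + 0) - 12 = 1 - 12 = -11)
(V(-5) + U)² = (-5 - 11)² = (-16)² = 256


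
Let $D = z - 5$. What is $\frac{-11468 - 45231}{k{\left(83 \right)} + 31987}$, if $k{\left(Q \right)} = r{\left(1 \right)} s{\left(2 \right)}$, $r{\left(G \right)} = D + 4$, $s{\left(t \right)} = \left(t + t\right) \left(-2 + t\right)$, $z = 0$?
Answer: $- \frac{56699}{31987} \approx -1.7726$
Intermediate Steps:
$D = -5$ ($D = 0 - 5 = -5$)
$s{\left(t \right)} = 2 t \left(-2 + t\right)$
$r{\left(G \right)} = -1$ ($r{\left(G \right)} = -5 + 4 = -1$)
$k{\left(Q \right)} = 0$ ($k{\left(Q \right)} = - 2 \cdot 2 \left(-2 + 2\right) = - 2 \cdot 2 \cdot 0 = \left(-1\right) 0 = 0$)
$\frac{-11468 - 45231}{k{\left(83 \right)} + 31987} = \frac{-11468 - 45231}{0 + 31987} = - \frac{56699}{31987}$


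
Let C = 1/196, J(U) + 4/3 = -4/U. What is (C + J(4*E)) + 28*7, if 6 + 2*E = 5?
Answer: 115643/588 ≈ 196.67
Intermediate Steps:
E = -½ (E = -3 + (½)*5 = -3 + 5/2 = -½ ≈ -0.50000)
J(U) = -4/3 - 4/U
C = 1/196 ≈ 0.0051020
(C + J(4*E)) + 28*7 = (1/196 + (-4/3 - 4/(4*(-½)))) + 28*7 = (1/196 + (-4/3 - 4/(-2))) + 196 = (1/196 + (-4/3 - 4*(-½))) + 196 = (1/196 + (-4/3 + 2)) + 196 = (1/196 + ⅔) + 196 = 395/588 + 196 = 115643/588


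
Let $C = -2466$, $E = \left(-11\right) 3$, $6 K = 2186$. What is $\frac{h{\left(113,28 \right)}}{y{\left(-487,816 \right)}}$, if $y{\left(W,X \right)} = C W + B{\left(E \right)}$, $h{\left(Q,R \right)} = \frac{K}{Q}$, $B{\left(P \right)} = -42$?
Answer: $\frac{1093}{407105100} \approx 2.6848 \cdot 10^{-6}$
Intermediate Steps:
$K = \frac{1093}{3}$ ($K = \frac{1}{6} \cdot 2186 = \frac{1093}{3} \approx 364.33$)
$E = -33$
$h{\left(Q,R \right)} = \frac{1093}{3 Q}$
$y{\left(W,X \right)} = -42 - 2466 W$ ($y{\left(W,X \right)} = - 2466 W - 42 = -42 - 2466 W$)
$\frac{h{\left(113,28 \right)}}{y{\left(-487,816 \right)}} = \frac{\frac{1093}{3} \cdot \frac{1}{113}}{-42 - -1200942} = \frac{\frac{1093}{3} \cdot \frac{1}{113}}{-42 + 1200942} = \frac{1093}{339 \cdot 1200900} = \frac{1093}{339} \cdot \frac{1}{1200900} = \frac{1093}{407105100}$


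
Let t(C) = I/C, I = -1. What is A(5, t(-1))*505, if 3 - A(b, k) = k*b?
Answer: -1010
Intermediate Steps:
t(C) = -1/C
A(b, k) = 3 - b*k (A(b, k) = 3 - k*b = 3 - b*k)
A(5, t(-1))*505 = (3 - 1*5*(-1/(-1)))*505 = (3 - 1*5*(-1*(-1)))*505 = (3 - 1*5*1)*505 = (3 - 5)*505 = -2*505 = -1010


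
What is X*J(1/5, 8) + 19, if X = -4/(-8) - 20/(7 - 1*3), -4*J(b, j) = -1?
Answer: 143/8 ≈ 17.875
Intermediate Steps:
J(b, j) = ¼ (J(b, j) = -¼*(-1) = ¼)
X = -9/2 (X = -4*(-⅛) - 20/(7 - 3) = ½ - 20/4 = ½ - 20*¼ = ½ - 5 = -9/2 ≈ -4.5000)
X*J(1/5, 8) + 19 = -9/2*¼ + 19 = -9/8 + 19 = 143/8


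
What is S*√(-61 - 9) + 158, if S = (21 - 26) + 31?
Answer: 158 + 26*I*√70 ≈ 158.0 + 217.53*I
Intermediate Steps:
S = 26 (S = -5 + 31 = 26)
S*√(-61 - 9) + 158 = 26*√(-61 - 9) + 158 = 26*√(-70) + 158 = 26*(I*√70) + 158 = 26*I*√70 + 158 = 158 + 26*I*√70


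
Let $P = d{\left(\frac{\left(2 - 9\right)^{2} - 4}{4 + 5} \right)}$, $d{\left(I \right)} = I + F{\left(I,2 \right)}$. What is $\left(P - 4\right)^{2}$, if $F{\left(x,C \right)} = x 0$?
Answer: $1$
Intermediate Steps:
$F{\left(x,C \right)} = 0$
$d{\left(I \right)} = I$ ($d{\left(I \right)} = I + 0 = I$)
$P = 5$ ($P = \frac{\left(2 - 9\right)^{2} - 4}{4 + 5} = \frac{\left(2 - 9\right)^{2} - 4}{9} = \left(\left(2 - 9\right)^{2} - 4\right) \frac{1}{9} = \left(\left(-7\right)^{2} - 4\right) \frac{1}{9} = \left(49 - 4\right) \frac{1}{9} = 45 \cdot \frac{1}{9} = 5$)
$\left(P - 4\right)^{2} = \left(5 - 4\right)^{2} = 1^{2} = 1$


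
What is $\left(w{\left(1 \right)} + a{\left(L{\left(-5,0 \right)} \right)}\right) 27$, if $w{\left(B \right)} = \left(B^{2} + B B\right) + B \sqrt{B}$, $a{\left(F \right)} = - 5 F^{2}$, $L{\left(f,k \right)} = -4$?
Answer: $-2079$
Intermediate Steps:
$w{\left(B \right)} = B^{\frac{3}{2}} + 2 B^{2}$ ($w{\left(B \right)} = \left(B^{2} + B^{2}\right) + B^{\frac{3}{2}} = 2 B^{2} + B^{\frac{3}{2}} = B^{\frac{3}{2}} + 2 B^{2}$)
$\left(w{\left(1 \right)} + a{\left(L{\left(-5,0 \right)} \right)}\right) 27 = \left(\left(1^{\frac{3}{2}} + 2 \cdot 1^{2}\right) - 5 \left(-4\right)^{2}\right) 27 = \left(\left(1 + 2 \cdot 1\right) - 80\right) 27 = \left(\left(1 + 2\right) - 80\right) 27 = \left(3 - 80\right) 27 = \left(-77\right) 27 = -2079$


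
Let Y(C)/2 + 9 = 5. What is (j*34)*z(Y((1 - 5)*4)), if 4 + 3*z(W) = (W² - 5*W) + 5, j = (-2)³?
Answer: -9520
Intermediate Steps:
j = -8
Y(C) = -8 (Y(C) = -18 + 2*5 = -18 + 10 = -8)
z(W) = ⅓ - 5*W/3 + W²/3 (z(W) = -4/3 + ((W² - 5*W) + 5)/3 = -4/3 + (5 + W² - 5*W)/3 = -4/3 + (5/3 - 5*W/3 + W²/3) = ⅓ - 5*W/3 + W²/3)
(j*34)*z(Y((1 - 5)*4)) = (-8*34)*(⅓ - 5/3*(-8) + (⅓)*(-8)²) = -272*(⅓ + 40/3 + (⅓)*64) = -272*(⅓ + 40/3 + 64/3) = -272*35 = -9520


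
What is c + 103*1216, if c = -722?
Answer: 124526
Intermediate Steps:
c + 103*1216 = -722 + 103*1216 = -722 + 125248 = 124526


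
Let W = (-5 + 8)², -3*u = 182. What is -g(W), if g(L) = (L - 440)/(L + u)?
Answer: -1293/155 ≈ -8.3419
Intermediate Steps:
u = -182/3 (u = -⅓*182 = -182/3 ≈ -60.667)
W = 9 (W = 3² = 9)
g(L) = (-440 + L)/(-182/3 + L) (g(L) = (L - 440)/(L - 182/3) = (-440 + L)/(-182/3 + L))
-g(W) = -3*(-440 + 9)/(-182 + 3*9) = -3*(-431)/(-182 + 27) = -3*(-431)/(-155) = -3*(-1)*(-431)/155 = -1*1293/155 = -1293/155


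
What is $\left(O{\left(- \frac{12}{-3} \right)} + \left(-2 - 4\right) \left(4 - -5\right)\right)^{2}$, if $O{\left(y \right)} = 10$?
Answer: $1936$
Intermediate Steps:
$\left(O{\left(- \frac{12}{-3} \right)} + \left(-2 - 4\right) \left(4 - -5\right)\right)^{2} = \left(10 + \left(-2 - 4\right) \left(4 - -5\right)\right)^{2} = \left(10 - 6 \left(4 + 5\right)\right)^{2} = \left(10 - 54\right)^{2} = \left(-44\right)^{2} = 1936$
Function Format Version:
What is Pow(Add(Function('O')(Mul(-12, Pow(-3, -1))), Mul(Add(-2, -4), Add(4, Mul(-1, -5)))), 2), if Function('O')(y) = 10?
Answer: 1936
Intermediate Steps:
Pow(Add(Function('O')(Mul(-12, Pow(-3, -1))), Mul(Add(-2, -4), Add(4, Mul(-1, -5)))), 2) = Pow(Add(10, Mul(Add(-2, -4), Add(4, Mul(-1, -5)))), 2) = Pow(Add(10, Mul(-6, Add(4, 5))), 2) = Pow(Add(10, Mul(-6, 9)), 2) = Pow(Add(10, -54), 2) = Pow(-44, 2) = 1936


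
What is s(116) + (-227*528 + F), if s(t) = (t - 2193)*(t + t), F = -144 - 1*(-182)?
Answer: -601682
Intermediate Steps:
F = 38 (F = -144 + 182 = 38)
s(t) = 2*t*(-2193 + t) (s(t) = (-2193 + t)*(2*t) = 2*t*(-2193 + t))
s(116) + (-227*528 + F) = 2*116*(-2193 + 116) + (-227*528 + 38) = 2*116*(-2077) + (-119856 + 38) = -481864 - 119818 = -601682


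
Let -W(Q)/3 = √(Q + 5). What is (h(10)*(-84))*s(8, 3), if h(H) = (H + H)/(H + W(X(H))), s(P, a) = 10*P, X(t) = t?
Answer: 38400 + 11520*√15 ≈ 83017.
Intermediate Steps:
W(Q) = -3*√(5 + Q) (W(Q) = -3*√(Q + 5) = -3*√(5 + Q))
h(H) = 2*H/(H - 3*√(5 + H)) (h(H) = (H + H)/(H - 3*√(5 + H)) = (2*H)/(H - 3*√(5 + H)) = 2*H/(H - 3*√(5 + H)))
(h(10)*(-84))*s(8, 3) = ((2*10/(10 - 3*√(5 + 10)))*(-84))*(10*8) = ((2*10/(10 - 3*√15))*(-84))*80 = ((20/(10 - 3*√15))*(-84))*80 = -1680/(10 - 3*√15)*80 = -134400/(10 - 3*√15)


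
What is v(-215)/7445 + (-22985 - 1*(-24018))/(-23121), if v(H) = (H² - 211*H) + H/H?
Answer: 2109984826/172135845 ≈ 12.258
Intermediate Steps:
v(H) = 1 + H² - 211*H (v(H) = (H² - 211*H) + 1 = 1 + H² - 211*H)
v(-215)/7445 + (-22985 - 1*(-24018))/(-23121) = (1 + (-215)² - 211*(-215))/7445 + (-22985 - 1*(-24018))/(-23121) = (1 + 46225 + 45365)*(1/7445) + (-22985 + 24018)*(-1/23121) = 91591*(1/7445) + 1033*(-1/23121) = 91591/7445 - 1033/23121 = 2109984826/172135845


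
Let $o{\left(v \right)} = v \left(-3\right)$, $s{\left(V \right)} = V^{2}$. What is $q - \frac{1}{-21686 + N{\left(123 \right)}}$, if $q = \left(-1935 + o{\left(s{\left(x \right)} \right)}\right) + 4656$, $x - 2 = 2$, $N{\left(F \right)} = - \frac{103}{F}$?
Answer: $\frac{7130176836}{2667481} \approx 2673.0$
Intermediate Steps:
$x = 4$ ($x = 2 + 2 = 4$)
$o{\left(v \right)} = - 3 v$
$q = 2673$ ($q = \left(-1935 - 3 \cdot 4^{2}\right) + 4656 = \left(-1935 - 48\right) + 4656 = -1983 + 4656 = 2673$)
$q - \frac{1}{-21686 + N{\left(123 \right)}} = 2673 - \frac{1}{-21686 - \frac{103}{123}} = 2673 - \frac{1}{- \frac{2667481}{123}} = 2673 - - \frac{123}{2667481} = 2673 + \frac{123}{2667481} = \frac{7130176836}{2667481}$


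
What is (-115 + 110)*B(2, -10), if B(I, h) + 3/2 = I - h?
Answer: -105/2 ≈ -52.500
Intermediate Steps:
B(I, h) = -3/2 + I - h (B(I, h) = -3/2 + (I - h) = -3/2 + I - h)
(-115 + 110)*B(2, -10) = (-115 + 110)*(-3/2 + 2 - 1*(-10)) = -5*(-3/2 + 2 + 10) = -5*21/2 = -105/2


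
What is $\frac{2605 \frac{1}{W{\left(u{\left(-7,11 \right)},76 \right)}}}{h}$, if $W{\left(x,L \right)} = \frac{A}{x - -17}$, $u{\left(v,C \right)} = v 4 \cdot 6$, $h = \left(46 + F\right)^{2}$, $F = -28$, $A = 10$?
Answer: $- \frac{78671}{648} \approx -121.41$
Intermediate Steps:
$h = 324$ ($h = \left(46 - 28\right)^{2} = 18^{2} = 324$)
$u{\left(v,C \right)} = 24 v$ ($u{\left(v,C \right)} = 4 v 6 = 24 v$)
$W{\left(x,L \right)} = \frac{10}{17 + x}$ ($W{\left(x,L \right)} = \frac{10}{x - -17} = \frac{10}{x + 17} = \frac{10}{17 + x}$)
$\frac{2605 \frac{1}{W{\left(u{\left(-7,11 \right)},76 \right)}}}{h} = \frac{2605 \frac{1}{10 \frac{1}{17 + 24 \left(-7\right)}}}{324} = \frac{2605}{10 \frac{1}{17 - 168}} \cdot \frac{1}{324} = \frac{2605}{10 \frac{1}{-151}} \cdot \frac{1}{324} = \frac{2605}{10 \left(- \frac{1}{151}\right)} \frac{1}{324} = \frac{2605}{- \frac{10}{151}} \cdot \frac{1}{324} = 2605 \left(- \frac{151}{10}\right) \frac{1}{324} = \left(- \frac{78671}{2}\right) \frac{1}{324} = - \frac{78671}{648}$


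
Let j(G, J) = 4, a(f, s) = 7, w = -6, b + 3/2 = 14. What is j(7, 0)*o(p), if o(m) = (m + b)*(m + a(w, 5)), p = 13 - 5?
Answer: 1230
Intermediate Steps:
b = 25/2 (b = -3/2 + 14 = 25/2 ≈ 12.500)
p = 8
o(m) = (7 + m)*(25/2 + m) (o(m) = (m + 25/2)*(m + 7) = (25/2 + m)*(7 + m) = (7 + m)*(25/2 + m))
j(7, 0)*o(p) = 4*(175/2 + 8² + (39/2)*8) = 4*(175/2 + 64 + 156) = 4*(615/2) = 1230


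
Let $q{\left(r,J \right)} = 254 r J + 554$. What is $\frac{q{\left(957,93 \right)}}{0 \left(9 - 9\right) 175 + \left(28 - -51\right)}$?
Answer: $\frac{22606808}{79} \approx 2.8616 \cdot 10^{5}$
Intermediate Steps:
$q{\left(r,J \right)} = 554 + 254 J r$ ($q{\left(r,J \right)} = 254 J r + 554 = 554 + 254 J r$)
$\frac{q{\left(957,93 \right)}}{0 \left(9 - 9\right) 175 + \left(28 - -51\right)} = \frac{554 + 254 \cdot 93 \cdot 957}{0 \left(9 - 9\right) 175 + \left(28 - -51\right)} = \frac{554 + 22606254}{0 \cdot 0 \cdot 175 + \left(28 + 51\right)} = \frac{22606808}{0 \cdot 175 + 79} = \frac{22606808}{0 + 79} = \frac{22606808}{79}$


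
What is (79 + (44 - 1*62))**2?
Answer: 3721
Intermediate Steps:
(79 + (44 - 1*62))**2 = (79 + (44 - 62))**2 = (79 - 18)**2 = 61**2 = 3721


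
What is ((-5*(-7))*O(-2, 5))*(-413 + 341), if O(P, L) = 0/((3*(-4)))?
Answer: 0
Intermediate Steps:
O(P, L) = 0 (O(P, L) = 0/(-12) = 0*(-1/12) = 0)
((-5*(-7))*O(-2, 5))*(-413 + 341) = (-5*(-7)*0)*(-413 + 341) = (35*0)*(-72) = 0*(-72) = 0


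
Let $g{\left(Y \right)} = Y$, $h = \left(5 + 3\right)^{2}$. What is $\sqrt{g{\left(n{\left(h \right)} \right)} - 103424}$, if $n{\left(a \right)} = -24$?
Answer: $2 i \sqrt{25862} \approx 321.63 i$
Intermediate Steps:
$h = 64$ ($h = 8^{2} = 64$)
$\sqrt{g{\left(n{\left(h \right)} \right)} - 103424} = \sqrt{-24 - 103424} = \sqrt{-103448} = 2 i \sqrt{25862}$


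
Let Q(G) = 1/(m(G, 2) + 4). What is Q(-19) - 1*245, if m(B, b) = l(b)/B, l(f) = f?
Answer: -18111/74 ≈ -244.74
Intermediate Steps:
m(B, b) = b/B
Q(G) = 1/(4 + 2/G) (Q(G) = 1/(2/G + 4) = 1/(4 + 2/G))
Q(-19) - 1*245 = (1/2)*(-19)/(1 + 2*(-19)) - 1*245 = (1/2)*(-19)/(1 - 38) - 245 = (1/2)*(-19)/(-37) - 245 = (1/2)*(-19)*(-1/37) - 245 = 19/74 - 245 = -18111/74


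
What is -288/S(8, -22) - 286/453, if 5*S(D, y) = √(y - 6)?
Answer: -286/453 + 720*I*√7/7 ≈ -0.63135 + 272.13*I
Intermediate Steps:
S(D, y) = √(-6 + y)/5 (S(D, y) = √(y - 6)/5 = √(-6 + y)/5)
-288/S(8, -22) - 286/453 = -288*5/√(-6 - 22) - 286/453 = -288*(-5*I*√7/14) - 286*1/453 = -288*(-5*I*√7/14) - 286/453 = -(-720)*I*√7/7 - 286/453 = 720*I*√7/7 - 286/453 = -286/453 + 720*I*√7/7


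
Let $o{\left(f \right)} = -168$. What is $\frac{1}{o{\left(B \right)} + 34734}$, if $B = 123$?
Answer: $\frac{1}{34566} \approx 2.893 \cdot 10^{-5}$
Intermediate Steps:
$\frac{1}{o{\left(B \right)} + 34734} = \frac{1}{-168 + 34734} = \frac{1}{34566}$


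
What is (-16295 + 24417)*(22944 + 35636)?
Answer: 475786760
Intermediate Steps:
(-16295 + 24417)*(22944 + 35636) = 8122*58580 = 475786760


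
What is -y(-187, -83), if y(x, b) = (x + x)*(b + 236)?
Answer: 57222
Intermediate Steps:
y(x, b) = 2*x*(236 + b) (y(x, b) = (2*x)*(236 + b) = 2*x*(236 + b))
-y(-187, -83) = -2*(-187)*(236 - 83) = -2*(-187)*153 = -1*(-57222) = 57222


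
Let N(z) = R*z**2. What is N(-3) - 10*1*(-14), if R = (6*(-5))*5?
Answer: -1210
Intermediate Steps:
R = -150 (R = -30*5 = -150)
N(z) = -150*z**2
N(-3) - 10*1*(-14) = -150*(-3)**2 - 10*1*(-14) = -150*9 - 10*(-14) = -1350 + 140 = -1210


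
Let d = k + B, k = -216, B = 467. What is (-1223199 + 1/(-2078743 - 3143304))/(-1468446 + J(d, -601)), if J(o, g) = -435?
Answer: 6387602668354/7670565619407 ≈ 0.83274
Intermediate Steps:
d = 251 (d = -216 + 467 = 251)
(-1223199 + 1/(-2078743 - 3143304))/(-1468446 + J(d, -601)) = (-1223199 + 1/(-2078743 - 3143304))/(-1468446 - 435) = (-1223199 + 1/(-5222047))/(-1468881) = (-1223199 - 1/5222047)*(-1/1468881) = -6387602668354/5222047*(-1/1468881) = 6387602668354/7670565619407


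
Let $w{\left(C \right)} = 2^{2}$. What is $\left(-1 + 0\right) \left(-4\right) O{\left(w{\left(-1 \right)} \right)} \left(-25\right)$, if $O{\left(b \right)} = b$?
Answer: $-400$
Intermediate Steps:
$w{\left(C \right)} = 4$
$\left(-1 + 0\right) \left(-4\right) O{\left(w{\left(-1 \right)} \right)} \left(-25\right) = \left(-1 + 0\right) \left(-4\right) 4 \left(-25\right) = \left(-1\right) \left(-4\right) 4 \left(-25\right) = 4 \cdot 4 \left(-25\right) = 16 \left(-25\right) = -400$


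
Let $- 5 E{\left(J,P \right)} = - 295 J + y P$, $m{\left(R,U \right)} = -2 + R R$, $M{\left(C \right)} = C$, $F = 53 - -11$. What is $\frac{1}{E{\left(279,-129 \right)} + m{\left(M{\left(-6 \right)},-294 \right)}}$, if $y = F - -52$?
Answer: $\frac{5}{97439} \approx 5.1314 \cdot 10^{-5}$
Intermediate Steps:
$F = 64$ ($F = 53 + 11 = 64$)
$y = 116$ ($y = 64 - -52 = 64 + 52 = 116$)
$m{\left(R,U \right)} = -2 + R^{2}$
$E{\left(J,P \right)} = 59 J - \frac{116 P}{5}$ ($E{\left(J,P \right)} = - \frac{- 295 J + 116 P}{5} = 59 J - \frac{116 P}{5}$)
$\frac{1}{E{\left(279,-129 \right)} + m{\left(M{\left(-6 \right)},-294 \right)}} = \frac{1}{\left(59 \cdot 279 - - \frac{14964}{5}\right) - \left(2 - \left(-6\right)^{2}\right)} = \frac{1}{\left(16461 + \frac{14964}{5}\right) + \left(-2 + 36\right)} = \frac{1}{\frac{97269}{5} + 34} = \frac{1}{\frac{97439}{5}} = \frac{5}{97439}$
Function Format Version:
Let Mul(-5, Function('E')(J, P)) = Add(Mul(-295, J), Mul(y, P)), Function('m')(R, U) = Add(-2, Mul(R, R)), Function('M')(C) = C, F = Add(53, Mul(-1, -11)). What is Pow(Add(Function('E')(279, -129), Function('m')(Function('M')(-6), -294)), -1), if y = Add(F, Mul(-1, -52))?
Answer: Rational(5, 97439) ≈ 5.1314e-5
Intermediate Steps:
F = 64 (F = Add(53, 11) = 64)
y = 116 (y = Add(64, Mul(-1, -52)) = Add(64, 52) = 116)
Function('m')(R, U) = Add(-2, Pow(R, 2))
Function('E')(J, P) = Add(Mul(59, J), Mul(Rational(-116, 5), P)) (Function('E')(J, P) = Mul(Rational(-1, 5), Add(Mul(-295, J), Mul(116, P))) = Add(Mul(59, J), Mul(Rational(-116, 5), P)))
Pow(Add(Function('E')(279, -129), Function('m')(Function('M')(-6), -294)), -1) = Pow(Add(Add(Mul(59, 279), Mul(Rational(-116, 5), -129)), Add(-2, Pow(-6, 2))), -1) = Pow(Add(Add(16461, Rational(14964, 5)), Add(-2, 36)), -1) = Pow(Add(Rational(97269, 5), 34), -1) = Pow(Rational(97439, 5), -1) = Rational(5, 97439)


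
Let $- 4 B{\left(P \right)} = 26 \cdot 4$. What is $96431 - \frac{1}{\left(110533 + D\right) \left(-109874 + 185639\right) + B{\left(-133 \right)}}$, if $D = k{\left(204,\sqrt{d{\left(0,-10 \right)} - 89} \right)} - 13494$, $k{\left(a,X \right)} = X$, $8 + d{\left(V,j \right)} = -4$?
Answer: $\frac{- 708976122541678 i + 7306094715 \sqrt{101}}{- 7352159809 i + 75765 \sqrt{101}} \approx 96431.0$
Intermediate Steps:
$d{\left(V,j \right)} = -12$ ($d{\left(V,j \right)} = -8 - 4 = -12$)
$B{\left(P \right)} = -26$ ($B{\left(P \right)} = - \frac{26 \cdot 4}{4} = \left(- \frac{1}{4}\right) 104 = -26$)
$D = -13494 + i \sqrt{101}$ ($D = \sqrt{-12 - 89} - 13494 = \sqrt{-101} - 13494 = i \sqrt{101} - 13494 = -13494 + i \sqrt{101} \approx -13494.0 + 10.05 i$)
$96431 - \frac{1}{\left(110533 + D\right) \left(-109874 + 185639\right) + B{\left(-133 \right)}} = 96431 - \frac{1}{\left(110533 - \left(13494 - i \sqrt{101}\right)\right) \left(-109874 + 185639\right) - 26} = 96431 - \frac{1}{\left(97039 + i \sqrt{101}\right) 75765 - 26} = 96431 - \frac{1}{\left(7352159835 + 75765 i \sqrt{101}\right) - 26} = 96431 - \frac{1}{7352159809 + 75765 i \sqrt{101}}$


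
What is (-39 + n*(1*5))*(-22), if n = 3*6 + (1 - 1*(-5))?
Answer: -1782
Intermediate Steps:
n = 24 (n = 18 + (1 + 5) = 18 + 6 = 24)
(-39 + n*(1*5))*(-22) = (-39 + 24*(1*5))*(-22) = (-39 + 24*5)*(-22) = (-39 + 120)*(-22) = 81*(-22) = -1782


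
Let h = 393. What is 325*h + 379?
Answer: 128104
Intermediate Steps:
325*h + 379 = 325*393 + 379 = 127725 + 379 = 128104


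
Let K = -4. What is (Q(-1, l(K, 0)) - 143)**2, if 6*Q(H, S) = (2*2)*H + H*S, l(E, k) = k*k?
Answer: 185761/9 ≈ 20640.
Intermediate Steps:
l(E, k) = k**2
Q(H, S) = 2*H/3 + H*S/6 (Q(H, S) = ((2*2)*H + H*S)/6 = (4*H + H*S)/6 = 2*H/3 + H*S/6)
(Q(-1, l(K, 0)) - 143)**2 = ((1/6)*(-1)*(4 + 0**2) - 143)**2 = ((1/6)*(-1)*(4 + 0) - 143)**2 = ((1/6)*(-1)*4 - 143)**2 = (-2/3 - 143)**2 = (-431/3)**2 = 185761/9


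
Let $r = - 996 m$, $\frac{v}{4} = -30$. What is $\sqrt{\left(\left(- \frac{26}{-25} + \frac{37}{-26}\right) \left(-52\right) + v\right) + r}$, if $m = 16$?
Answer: $\frac{i \sqrt{400902}}{5} \approx 126.63 i$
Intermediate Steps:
$v = -120$ ($v = 4 \left(-30\right) = -120$)
$r = -15936$ ($r = \left(-996\right) 16 = -15936$)
$\sqrt{\left(\left(- \frac{26}{-25} + \frac{37}{-26}\right) \left(-52\right) + v\right) + r} = \sqrt{\left(\left(- \frac{26}{-25} + \frac{37}{-26}\right) \left(-52\right) - 120\right) - 15936} = \sqrt{\left(\left(\left(-26\right) \left(- \frac{1}{25}\right) + 37 \left(- \frac{1}{26}\right)\right) \left(-52\right) - 120\right) - 15936} = \sqrt{\left(\left(\frac{26}{25} - \frac{37}{26}\right) \left(-52\right) - 120\right) - 15936} = \sqrt{\left(\left(- \frac{249}{650}\right) \left(-52\right) - 120\right) - 15936} = \sqrt{\left(\frac{498}{25} - 120\right) - 15936} = \sqrt{- \frac{2502}{25} - 15936} = \sqrt{- \frac{400902}{25}} = \frac{i \sqrt{400902}}{5}$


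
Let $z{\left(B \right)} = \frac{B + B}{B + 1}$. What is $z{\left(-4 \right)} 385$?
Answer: $\frac{3080}{3} \approx 1026.7$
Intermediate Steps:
$z{\left(B \right)} = \frac{2 B}{1 + B}$
$z{\left(-4 \right)} 385 = 2 \left(-4\right) \frac{1}{1 - 4} \cdot 385 = 2 \left(-4\right) \frac{1}{-3} \cdot 385 = 2 \left(-4\right) \left(- \frac{1}{3}\right) 385 = \frac{8}{3} \cdot 385 = \frac{3080}{3}$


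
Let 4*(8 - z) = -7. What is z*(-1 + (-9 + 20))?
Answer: 195/2 ≈ 97.500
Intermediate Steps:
z = 39/4 (z = 8 - ¼*(-7) = 8 + 7/4 = 39/4 ≈ 9.7500)
z*(-1 + (-9 + 20)) = 39*(-1 + (-9 + 20))/4 = 39*(-1 + 11)/4 = (39/4)*10 = 195/2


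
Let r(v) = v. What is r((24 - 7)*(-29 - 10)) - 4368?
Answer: -5031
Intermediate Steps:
r((24 - 7)*(-29 - 10)) - 4368 = (24 - 7)*(-29 - 10) - 4368 = 17*(-39) - 4368 = -663 - 4368 = -5031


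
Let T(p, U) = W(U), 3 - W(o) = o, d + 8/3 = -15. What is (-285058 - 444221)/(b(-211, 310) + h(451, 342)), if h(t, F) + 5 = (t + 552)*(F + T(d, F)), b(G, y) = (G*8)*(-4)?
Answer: -81031/1084 ≈ -74.752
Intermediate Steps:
d = -53/3 (d = -8/3 - 15 = -53/3 ≈ -17.667)
W(o) = 3 - o
T(p, U) = 3 - U
b(G, y) = -32*G (b(G, y) = (8*G)*(-4) = -32*G)
h(t, F) = 1651 + 3*t (h(t, F) = -5 + (t + 552)*(F + (3 - F)) = -5 + (552 + t)*3 = -5 + (1656 + 3*t) = 1651 + 3*t)
(-285058 - 444221)/(b(-211, 310) + h(451, 342)) = (-285058 - 444221)/(-32*(-211) + (1651 + 3*451)) = -729279/(6752 + (1651 + 1353)) = -729279/(6752 + 3004) = -729279/9756 = -729279*1/9756 = -81031/1084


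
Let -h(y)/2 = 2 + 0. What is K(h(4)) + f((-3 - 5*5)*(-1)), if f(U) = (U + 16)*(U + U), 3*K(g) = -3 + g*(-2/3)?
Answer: 22175/9 ≈ 2463.9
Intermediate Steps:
h(y) = -4 (h(y) = -2*(2 + 0) = -2*2 = -4)
K(g) = -1 - 2*g/9 (K(g) = (-3 + g*(-2/3))/3 = (-3 - 2*g/3)/3 = -1 - 2*g/9)
f(U) = 2*U*(16 + U) (f(U) = (16 + U)*(2*U) = 2*U*(16 + U))
K(h(4)) + f((-3 - 5*5)*(-1)) = (-1 - 2/9*(-4)) + 2*((-3 - 5*5)*(-1))*(16 + (-3 - 5*5)*(-1)) = (-1 + 8/9) + 2*((-3 - 25)*(-1))*(16 + (-3 - 25)*(-1)) = -1/9 + 2*(-28*(-1))*(16 - 28*(-1)) = -1/9 + 2*28*(16 + 28) = -1/9 + 2*28*44 = -1/9 + 2464 = 22175/9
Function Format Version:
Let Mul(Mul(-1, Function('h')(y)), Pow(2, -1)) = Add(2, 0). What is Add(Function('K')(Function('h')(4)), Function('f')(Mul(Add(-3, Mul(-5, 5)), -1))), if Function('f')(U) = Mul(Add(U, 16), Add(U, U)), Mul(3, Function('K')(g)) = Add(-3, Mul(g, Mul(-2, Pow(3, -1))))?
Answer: Rational(22175, 9) ≈ 2463.9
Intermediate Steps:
Function('h')(y) = -4 (Function('h')(y) = Mul(-2, Add(2, 0)) = Mul(-2, 2) = -4)
Function('K')(g) = Add(-1, Mul(Rational(-2, 9), g)) (Function('K')(g) = Mul(Rational(1, 3), Add(-3, Mul(g, Mul(-2, Pow(3, -1))))) = Mul(Rational(1, 3), Add(-3, Mul(g, Mul(-2, Rational(1, 3))))) = Mul(Rational(1, 3), Add(-3, Mul(g, Rational(-2, 3)))) = Mul(Rational(1, 3), Add(-3, Mul(Rational(-2, 3), g))) = Add(-1, Mul(Rational(-2, 9), g)))
Function('f')(U) = Mul(2, U, Add(16, U)) (Function('f')(U) = Mul(Add(16, U), Mul(2, U)) = Mul(2, U, Add(16, U)))
Add(Function('K')(Function('h')(4)), Function('f')(Mul(Add(-3, Mul(-5, 5)), -1))) = Add(Add(-1, Mul(Rational(-2, 9), -4)), Mul(2, Mul(Add(-3, Mul(-5, 5)), -1), Add(16, Mul(Add(-3, Mul(-5, 5)), -1)))) = Add(Add(-1, Rational(8, 9)), Mul(2, Mul(Add(-3, -25), -1), Add(16, Mul(Add(-3, -25), -1)))) = Add(Rational(-1, 9), Mul(2, Mul(-28, -1), Add(16, Mul(-28, -1)))) = Add(Rational(-1, 9), Mul(2, 28, Add(16, 28))) = Add(Rational(-1, 9), Mul(2, 28, 44)) = Add(Rational(-1, 9), 2464) = Rational(22175, 9)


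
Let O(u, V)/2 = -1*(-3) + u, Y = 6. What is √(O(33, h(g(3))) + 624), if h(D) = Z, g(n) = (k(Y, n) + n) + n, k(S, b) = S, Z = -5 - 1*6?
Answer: 2*√174 ≈ 26.382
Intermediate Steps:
Z = -11 (Z = -5 - 6 = -11)
g(n) = 6 + 2*n (g(n) = (6 + n) + n = 6 + 2*n)
h(D) = -11
O(u, V) = 6 + 2*u (O(u, V) = 2*(-1*(-3) + u) = 2*(3 + u) = 6 + 2*u)
√(O(33, h(g(3))) + 624) = √((6 + 2*33) + 624) = √((6 + 66) + 624) = √(72 + 624) = √696 = 2*√174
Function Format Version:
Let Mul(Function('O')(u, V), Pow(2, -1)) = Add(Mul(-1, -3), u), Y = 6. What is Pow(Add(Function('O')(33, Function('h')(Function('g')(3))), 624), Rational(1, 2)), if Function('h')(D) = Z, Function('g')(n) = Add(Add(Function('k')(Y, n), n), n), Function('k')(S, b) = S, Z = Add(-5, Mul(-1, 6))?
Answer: Mul(2, Pow(174, Rational(1, 2))) ≈ 26.382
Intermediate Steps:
Z = -11 (Z = Add(-5, -6) = -11)
Function('g')(n) = Add(6, Mul(2, n)) (Function('g')(n) = Add(Add(6, n), n) = Add(6, Mul(2, n)))
Function('h')(D) = -11
Function('O')(u, V) = Add(6, Mul(2, u)) (Function('O')(u, V) = Mul(2, Add(Mul(-1, -3), u)) = Mul(2, Add(3, u)) = Add(6, Mul(2, u)))
Pow(Add(Function('O')(33, Function('h')(Function('g')(3))), 624), Rational(1, 2)) = Pow(Add(Add(6, Mul(2, 33)), 624), Rational(1, 2)) = Pow(Add(Add(6, 66), 624), Rational(1, 2)) = Pow(Add(72, 624), Rational(1, 2)) = Pow(696, Rational(1, 2)) = Mul(2, Pow(174, Rational(1, 2)))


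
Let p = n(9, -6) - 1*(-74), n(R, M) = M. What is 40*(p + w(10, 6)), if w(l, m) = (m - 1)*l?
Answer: 4720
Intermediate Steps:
w(l, m) = l*(-1 + m) (w(l, m) = (-1 + m)*l = l*(-1 + m))
p = 68 (p = -6 - 1*(-74) = -6 + 74 = 68)
40*(p + w(10, 6)) = 40*(68 + 10*(-1 + 6)) = 40*(68 + 10*5) = 40*(68 + 50) = 40*118 = 4720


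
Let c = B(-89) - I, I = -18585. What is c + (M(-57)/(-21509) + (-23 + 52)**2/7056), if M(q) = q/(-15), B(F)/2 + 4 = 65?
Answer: 14195663797921/758837520 ≈ 18707.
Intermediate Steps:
B(F) = 122 (B(F) = -8 + 2*65 = -8 + 130 = 122)
M(q) = -q/15 (M(q) = q*(-1/15) = -q/15)
c = 18707 (c = 122 - 1*(-18585) = 122 + 18585 = 18707)
c + (M(-57)/(-21509) + (-23 + 52)**2/7056) = 18707 + (-1/15*(-57)/(-21509) + (-23 + 52)**2/7056) = 18707 + ((19/5)*(-1/21509) + 29**2*(1/7056)) = 18707 + (-19/107545 + 841*(1/7056)) = 18707 + (-19/107545 + 841/7056) = 18707 + 90311281/758837520 = 14195663797921/758837520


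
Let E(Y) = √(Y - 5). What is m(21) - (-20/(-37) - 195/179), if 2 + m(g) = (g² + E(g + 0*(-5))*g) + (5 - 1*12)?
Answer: 3421103/6623 ≈ 516.55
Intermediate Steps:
E(Y) = √(-5 + Y)
m(g) = -9 + g² + g*√(-5 + g) (m(g) = -2 + ((g² + √(-5 + (g + 0*(-5)))*g) + (5 - 1*12)) = -2 + ((g² + √(-5 + (g + 0))*g) + (5 - 12)) = -2 + ((g² + √(-5 + g)*g) - 7) = -2 + ((g² + g*√(-5 + g)) - 7) = -2 + (-7 + g² + g*√(-5 + g)) = -9 + g² + g*√(-5 + g))
m(21) - (-20/(-37) - 195/179) = (-9 + 21² + 21*√(-5 + 21)) - (-20/(-37) - 195/179) = (-9 + 441 + 21*√16) - (-20*(-1/37) - 195*1/179) = (-9 + 441 + 21*4) - (20/37 - 195/179) = (-9 + 441 + 84) - 1*(-3635/6623) = 516 + 3635/6623 = 3421103/6623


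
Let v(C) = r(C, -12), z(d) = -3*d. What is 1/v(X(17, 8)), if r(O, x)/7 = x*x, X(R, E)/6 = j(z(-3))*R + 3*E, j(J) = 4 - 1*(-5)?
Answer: 1/1008 ≈ 0.00099206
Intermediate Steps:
j(J) = 9 (j(J) = 4 + 5 = 9)
X(R, E) = 18*E + 54*R (X(R, E) = 6*(9*R + 3*E) = 6*(3*E + 9*R) = 18*E + 54*R)
r(O, x) = 7*x**2 (r(O, x) = 7*(x*x) = 7*x**2)
v(C) = 1008 (v(C) = 7*(-12)**2 = 7*144 = 1008)
1/v(X(17, 8)) = 1/1008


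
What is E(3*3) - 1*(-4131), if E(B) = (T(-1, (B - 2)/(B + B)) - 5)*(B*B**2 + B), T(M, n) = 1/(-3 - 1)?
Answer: 513/2 ≈ 256.50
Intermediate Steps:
T(M, n) = -1/4 (T(M, n) = 1/(-4) = -1/4)
E(B) = -21*B/4 - 21*B**3/4 (E(B) = (-1/4 - 5)*(B*B**2 + B) = -21*(B**3 + B)/4 = -21*(B + B**3)/4 = -21*B/4 - 21*B**3/4)
E(3*3) - 1*(-4131) = -21*3*3*(1 + (3*3)**2)/4 - 1*(-4131) = -21/4*9*(1 + 9**2) + 4131 = -21/4*9*(1 + 81) + 4131 = -21/4*9*82 + 4131 = -7749/2 + 4131 = 513/2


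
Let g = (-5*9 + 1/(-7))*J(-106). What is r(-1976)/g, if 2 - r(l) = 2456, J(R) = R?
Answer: -8589/16748 ≈ -0.51284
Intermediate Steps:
r(l) = -2454 (r(l) = 2 - 1*2456 = 2 - 2456 = -2454)
g = 33496/7 (g = (-5*9 + 1/(-7))*(-106) = (-45 - ⅐)*(-106) = -316/7*(-106) = 33496/7 ≈ 4785.1)
r(-1976)/g = -2454/33496/7 = -2454*7/33496 = -8589/16748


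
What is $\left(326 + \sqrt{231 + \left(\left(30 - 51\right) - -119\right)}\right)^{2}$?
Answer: $\left(326 + \sqrt{329}\right)^{2} \approx 1.1843 \cdot 10^{5}$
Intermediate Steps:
$\left(326 + \sqrt{231 + \left(\left(30 - 51\right) - -119\right)}\right)^{2} = \left(326 + \sqrt{231 + \left(-21 + 119\right)}\right)^{2} = \left(326 + \sqrt{231 + 98}\right)^{2} = \left(326 + \sqrt{329}\right)^{2}$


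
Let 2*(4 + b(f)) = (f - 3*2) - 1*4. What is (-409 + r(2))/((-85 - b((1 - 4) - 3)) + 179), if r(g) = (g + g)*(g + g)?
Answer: -393/106 ≈ -3.7075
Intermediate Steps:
b(f) = -9 + f/2 (b(f) = -4 + ((f - 3*2) - 1*4)/2 = -4 + ((f - 6) - 4)/2 = -4 + ((-6 + f) - 4)/2 = -4 + (-10 + f)/2 = -4 + (-5 + f/2) = -9 + f/2)
r(g) = 4*g² (r(g) = (2*g)*(2*g) = 4*g²)
(-409 + r(2))/((-85 - b((1 - 4) - 3)) + 179) = (-409 + 4*2²)/((-85 - (-9 + ((1 - 4) - 3)/2)) + 179) = (-409 + 4*4)/((-85 - (-9 + (-3 - 3)/2)) + 179) = (-409 + 16)/((-85 - (-9 + (½)*(-6))) + 179) = -393/((-85 - (-9 - 3)) + 179) = -393/((-85 - 1*(-12)) + 179) = -393/((-85 + 12) + 179) = -393/(-73 + 179) = -393/106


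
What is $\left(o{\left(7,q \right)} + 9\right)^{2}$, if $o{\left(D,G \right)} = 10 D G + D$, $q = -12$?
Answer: $678976$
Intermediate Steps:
$o{\left(D,G \right)} = D + 10 D G$ ($o{\left(D,G \right)} = 10 D G + D = D + 10 D G$)
$\left(o{\left(7,q \right)} + 9\right)^{2} = \left(7 \left(1 + 10 \left(-12\right)\right) + 9\right)^{2} = \left(7 \left(1 - 120\right) + 9\right)^{2} = \left(7 \left(-119\right) + 9\right)^{2} = \left(-833 + 9\right)^{2} = \left(-824\right)^{2} = 678976$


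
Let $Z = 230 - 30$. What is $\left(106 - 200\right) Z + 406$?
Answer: $-18394$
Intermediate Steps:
$Z = 200$
$\left(106 - 200\right) Z + 406 = \left(106 - 200\right) 200 + 406 = \left(-94\right) 200 + 406 = -18800 + 406 = -18394$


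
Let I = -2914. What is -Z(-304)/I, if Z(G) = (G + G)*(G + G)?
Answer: 184832/1457 ≈ 126.86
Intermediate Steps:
Z(G) = 4*G² (Z(G) = (2*G)*(2*G) = 4*G²)
-Z(-304)/I = -4*(-304)²/(-2914) = -4*92416*(-1)/2914 = -369664*(-1)/2914 = -1*(-184832/1457) = 184832/1457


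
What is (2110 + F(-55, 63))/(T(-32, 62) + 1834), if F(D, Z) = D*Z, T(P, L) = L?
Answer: -1355/1896 ≈ -0.71466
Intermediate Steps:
(2110 + F(-55, 63))/(T(-32, 62) + 1834) = (2110 - 55*63)/(62 + 1834) = (2110 - 3465)/1896 = -1355*1/1896 = -1355/1896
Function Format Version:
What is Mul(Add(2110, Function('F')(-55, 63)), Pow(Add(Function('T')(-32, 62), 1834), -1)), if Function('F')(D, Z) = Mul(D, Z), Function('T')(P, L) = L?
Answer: Rational(-1355, 1896) ≈ -0.71466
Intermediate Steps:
Mul(Add(2110, Function('F')(-55, 63)), Pow(Add(Function('T')(-32, 62), 1834), -1)) = Mul(Add(2110, Mul(-55, 63)), Pow(Add(62, 1834), -1)) = Mul(Add(2110, -3465), Pow(1896, -1)) = Mul(-1355, Rational(1, 1896)) = Rational(-1355, 1896)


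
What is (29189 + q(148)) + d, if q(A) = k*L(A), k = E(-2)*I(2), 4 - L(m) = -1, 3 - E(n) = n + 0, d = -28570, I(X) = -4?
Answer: 519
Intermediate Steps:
E(n) = 3 - n (E(n) = 3 - (n + 0) = 3 - n)
L(m) = 5 (L(m) = 4 - 1*(-1) = 4 + 1 = 5)
k = -20 (k = (3 - 1*(-2))*(-4) = (3 + 2)*(-4) = 5*(-4) = -20)
q(A) = -100 (q(A) = -20*5 = -100)
(29189 + q(148)) + d = (29189 - 100) - 28570 = 29089 - 28570 = 519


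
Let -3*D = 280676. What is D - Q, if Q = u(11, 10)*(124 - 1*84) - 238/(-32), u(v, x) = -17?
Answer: -4458533/48 ≈ -92886.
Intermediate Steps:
D = -280676/3 (D = -1/3*280676 = -280676/3 ≈ -93559.)
Q = -10761/16 (Q = -17*(124 - 1*84) - 238/(-32) = -17*(124 - 84) - 238*(-1/32) = -17*40 + 119/16 = -680 + 119/16 = -10761/16 ≈ -672.56)
D - Q = -280676/3 - 1*(-10761/16) = -280676/3 + 10761/16 = -4458533/48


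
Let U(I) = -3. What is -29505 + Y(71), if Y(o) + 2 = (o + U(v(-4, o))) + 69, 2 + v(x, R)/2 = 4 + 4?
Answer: -29370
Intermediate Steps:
v(x, R) = 12 (v(x, R) = -4 + 2*(4 + 4) = -4 + 2*8 = -4 + 16 = 12)
Y(o) = 64 + o (Y(o) = -2 + ((o - 3) + 69) = -2 + ((-3 + o) + 69) = -2 + (66 + o) = 64 + o)
-29505 + Y(71) = -29505 + (64 + 71) = -29505 + 135 = -29370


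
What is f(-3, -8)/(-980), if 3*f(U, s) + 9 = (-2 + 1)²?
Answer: 2/735 ≈ 0.0027211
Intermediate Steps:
f(U, s) = -8/3 (f(U, s) = -3 + (-2 + 1)²/3 = -3 + (⅓)*(-1)² = -3 + (⅓)*1 = -3 + ⅓ = -8/3)
f(-3, -8)/(-980) = -8/3/(-980) = -8/3*(-1/980) = 2/735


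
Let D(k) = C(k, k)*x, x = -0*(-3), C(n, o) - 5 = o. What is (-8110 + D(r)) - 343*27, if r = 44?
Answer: -17371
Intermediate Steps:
C(n, o) = 5 + o
x = 0 (x = -5*0 = 0)
D(k) = 0 (D(k) = (5 + k)*0 = 0)
(-8110 + D(r)) - 343*27 = (-8110 + 0) - 343*27 = -8110 - 9261 = -17371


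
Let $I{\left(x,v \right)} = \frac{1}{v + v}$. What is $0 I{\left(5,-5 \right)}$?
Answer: $0$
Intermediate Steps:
$I{\left(x,v \right)} = \frac{1}{2 v}$
$0 I{\left(5,-5 \right)} = 0 \frac{1}{2 \left(-5\right)} = 0 \cdot \frac{1}{2} \left(- \frac{1}{5}\right) = 0 \left(- \frac{1}{10}\right) = 0$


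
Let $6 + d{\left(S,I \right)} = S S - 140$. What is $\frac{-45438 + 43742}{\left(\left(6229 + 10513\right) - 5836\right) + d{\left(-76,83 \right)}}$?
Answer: $- \frac{4}{39} \approx -0.10256$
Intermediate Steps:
$d{\left(S,I \right)} = -146 + S^{2}$ ($d{\left(S,I \right)} = -6 + \left(S S - 140\right) = -6 + \left(S^{2} - 140\right) = -6 + \left(-140 + S^{2}\right) = -146 + S^{2}$)
$\frac{-45438 + 43742}{\left(\left(6229 + 10513\right) - 5836\right) + d{\left(-76,83 \right)}} = \frac{-45438 + 43742}{\left(\left(6229 + 10513\right) - 5836\right) - \left(146 - \left(-76\right)^{2}\right)} = - \frac{1696}{\left(16742 - 5836\right) + \left(-146 + 5776\right)} = - \frac{1696}{10906 + 5630} = - \frac{1696}{16536} = \left(-1696\right) \frac{1}{16536} = - \frac{4}{39}$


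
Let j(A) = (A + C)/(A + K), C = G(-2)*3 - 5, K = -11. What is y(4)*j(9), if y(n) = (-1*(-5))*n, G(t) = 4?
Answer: -160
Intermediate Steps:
C = 7 (C = 4*3 - 5 = 12 - 5 = 7)
j(A) = (7 + A)/(-11 + A) (j(A) = (A + 7)/(A - 11) = (7 + A)/(-11 + A))
y(n) = 5*n
y(4)*j(9) = (5*4)*((7 + 9)/(-11 + 9)) = 20*(16/(-2)) = 20*(-1/2*16) = 20*(-8) = -160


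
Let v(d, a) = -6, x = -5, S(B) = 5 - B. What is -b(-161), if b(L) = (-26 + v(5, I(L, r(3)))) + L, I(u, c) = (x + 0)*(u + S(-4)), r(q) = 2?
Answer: 193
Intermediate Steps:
I(u, c) = -45 - 5*u (I(u, c) = (-5 + 0)*(u + (5 - 1*(-4))) = -5*(u + (5 + 4)) = -5*(u + 9) = -5*(9 + u) = -45 - 5*u)
b(L) = -32 + L (b(L) = (-26 - 6) + L = -32 + L)
-b(-161) = -(-32 - 161) = -1*(-193) = 193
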